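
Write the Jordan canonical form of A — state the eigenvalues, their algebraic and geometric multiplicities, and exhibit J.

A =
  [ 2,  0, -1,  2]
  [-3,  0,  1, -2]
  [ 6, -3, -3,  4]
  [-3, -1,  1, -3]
J_3(-1) ⊕ J_1(-1)

The characteristic polynomial is
  det(x·I − A) = x^4 + 4*x^3 + 6*x^2 + 4*x + 1 = (x + 1)^4

Eigenvalues and multiplicities (the geometric multiplicity of λ is n − rank(A − λI), which equals the number of Jordan blocks for λ):
  λ = -1: algebraic multiplicity = 4, geometric multiplicity = 2

Determining the block sizes for each eigenvalue:
  λ = -1: with am = 4 and gm = 2, the partition is not yet determined (e.g. several partitions of 4 into 2 parts exist). Let N = A − (-1)·I. Computing rank(N^1) = 2, rank(N^2) = 1, rank(N^3) = 0; the number of blocks of size ≥ j is rank(N^{j−1}) − rank(N^j), giving [2, 1, 1]. So we have 1 block(s) of size 3, 1 block(s) of size 1 → block sizes [3, 1]

Assembling the blocks gives a Jordan form
J =
  [-1,  1,  0,  0]
  [ 0, -1,  1,  0]
  [ 0,  0, -1,  0]
  [ 0,  0,  0, -1]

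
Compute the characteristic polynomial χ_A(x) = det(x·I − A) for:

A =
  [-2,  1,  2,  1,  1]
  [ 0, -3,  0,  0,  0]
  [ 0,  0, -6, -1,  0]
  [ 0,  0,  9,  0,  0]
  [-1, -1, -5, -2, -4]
x^5 + 15*x^4 + 90*x^3 + 270*x^2 + 405*x + 243

Expanding det(x·I − A) (e.g. by cofactor expansion or by noting that A is similar to its Jordan form J, which has the same characteristic polynomial as A) gives
  χ_A(x) = x^5 + 15*x^4 + 90*x^3 + 270*x^2 + 405*x + 243
which factors as (x + 3)^5. The eigenvalues (with algebraic multiplicities) are λ = -3 with multiplicity 5.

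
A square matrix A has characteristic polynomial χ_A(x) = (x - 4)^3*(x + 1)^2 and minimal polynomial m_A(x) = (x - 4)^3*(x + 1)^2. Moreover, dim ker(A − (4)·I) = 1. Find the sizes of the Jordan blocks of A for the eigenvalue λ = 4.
Block sizes for λ = 4: [3]

Step 1 — from the characteristic polynomial, algebraic multiplicity of λ = 4 is 3. From dim ker(A − (4)·I) = 1, there are exactly 1 Jordan blocks for λ = 4.
Step 2 — from the minimal polynomial, the factor (x − 4)^3 tells us the largest block for λ = 4 has size 3.
Step 3 — with total size 3, 1 blocks, and largest block 3, the block sizes (in nonincreasing order) are [3].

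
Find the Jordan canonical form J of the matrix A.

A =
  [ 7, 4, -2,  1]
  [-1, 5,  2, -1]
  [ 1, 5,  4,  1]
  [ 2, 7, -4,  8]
J_3(6) ⊕ J_1(6)

The characteristic polynomial is
  det(x·I − A) = x^4 - 24*x^3 + 216*x^2 - 864*x + 1296 = (x - 6)^4

Eigenvalues and multiplicities (the geometric multiplicity of λ is n − rank(A − λI), which equals the number of Jordan blocks for λ):
  λ = 6: algebraic multiplicity = 4, geometric multiplicity = 2

Determining the block sizes for each eigenvalue:
  λ = 6: with am = 4 and gm = 2, the partition is not yet determined (e.g. several partitions of 4 into 2 parts exist). Let N = A − (6)·I. Computing rank(N^1) = 2, rank(N^2) = 1, rank(N^3) = 0; the number of blocks of size ≥ j is rank(N^{j−1}) − rank(N^j), giving [2, 1, 1]. So we have 1 block(s) of size 3, 1 block(s) of size 1 → block sizes [3, 1]

Assembling the blocks gives a Jordan form
J =
  [6, 1, 0, 0]
  [0, 6, 1, 0]
  [0, 0, 6, 0]
  [0, 0, 0, 6]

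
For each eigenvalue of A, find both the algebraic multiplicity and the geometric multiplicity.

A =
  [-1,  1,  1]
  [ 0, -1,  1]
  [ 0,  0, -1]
λ = -1: alg = 3, geom = 1

Step 1 — factor the characteristic polynomial to read off the algebraic multiplicities:
  χ_A(x) = (x + 1)^3

Step 2 — compute geometric multiplicities via the rank-nullity identity g(λ) = n − rank(A − λI):
  rank(A − (-1)·I) = 2, so dim ker(A − (-1)·I) = n − 2 = 1

Summary:
  λ = -1: algebraic multiplicity = 3, geometric multiplicity = 1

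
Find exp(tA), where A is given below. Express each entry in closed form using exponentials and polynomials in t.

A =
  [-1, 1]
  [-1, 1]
e^{tA} =
  [1 - t, t]
  [-t, t + 1]

Strategy: write A = P · J · P⁻¹ where J is a Jordan canonical form, so e^{tA} = P · e^{tJ} · P⁻¹, and e^{tJ} can be computed block-by-block.

A has Jordan form
J =
  [0, 1]
  [0, 0]
(up to reordering of blocks).

Per-block formulas:
  For a 2×2 Jordan block J_2(0): exp(t · J_2(0)) = e^(0t)·(I + t·N), where N is the 2×2 nilpotent shift.

After assembling e^{tJ} and conjugating by P, we get:

e^{tA} =
  [1 - t, t]
  [-t, t + 1]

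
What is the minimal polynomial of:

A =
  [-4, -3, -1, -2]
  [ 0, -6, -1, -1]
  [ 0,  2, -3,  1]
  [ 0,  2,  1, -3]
x^2 + 8*x + 16

The characteristic polynomial is χ_A(x) = (x + 4)^4, so the eigenvalues are known. The minimal polynomial is
  m_A(x) = Π_λ (x − λ)^{k_λ}
where k_λ is the size of the *largest* Jordan block for λ (equivalently, the smallest k with (A − λI)^k v = 0 for every generalised eigenvector v of λ).

  λ = -4: largest Jordan block has size 2, contributing (x + 4)^2

So m_A(x) = (x + 4)^2 = x^2 + 8*x + 16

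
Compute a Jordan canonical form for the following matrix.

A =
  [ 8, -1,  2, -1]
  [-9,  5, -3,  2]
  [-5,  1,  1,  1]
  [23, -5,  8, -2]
J_3(3) ⊕ J_1(3)

The characteristic polynomial is
  det(x·I − A) = x^4 - 12*x^3 + 54*x^2 - 108*x + 81 = (x - 3)^4

Eigenvalues and multiplicities (the geometric multiplicity of λ is n − rank(A − λI), which equals the number of Jordan blocks for λ):
  λ = 3: algebraic multiplicity = 4, geometric multiplicity = 2

Determining the block sizes for each eigenvalue:
  λ = 3: with am = 4 and gm = 2, the partition is not yet determined (e.g. several partitions of 4 into 2 parts exist). Let N = A − (3)·I. Computing rank(N^1) = 2, rank(N^2) = 1, rank(N^3) = 0; the number of blocks of size ≥ j is rank(N^{j−1}) − rank(N^j), giving [2, 1, 1]. So we have 1 block(s) of size 3, 1 block(s) of size 1 → block sizes [3, 1]

Assembling the blocks gives a Jordan form
J =
  [3, 1, 0, 0]
  [0, 3, 1, 0]
  [0, 0, 3, 0]
  [0, 0, 0, 3]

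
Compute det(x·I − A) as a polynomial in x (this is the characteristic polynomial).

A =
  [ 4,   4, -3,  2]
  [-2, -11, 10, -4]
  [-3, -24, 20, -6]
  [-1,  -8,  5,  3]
x^4 - 16*x^3 + 94*x^2 - 240*x + 225

Expanding det(x·I − A) (e.g. by cofactor expansion or by noting that A is similar to its Jordan form J, which has the same characteristic polynomial as A) gives
  χ_A(x) = x^4 - 16*x^3 + 94*x^2 - 240*x + 225
which factors as (x - 5)^2*(x - 3)^2. The eigenvalues (with algebraic multiplicities) are λ = 3 with multiplicity 2, λ = 5 with multiplicity 2.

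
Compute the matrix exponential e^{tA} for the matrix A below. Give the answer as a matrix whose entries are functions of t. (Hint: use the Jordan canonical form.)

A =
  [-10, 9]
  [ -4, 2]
e^{tA} =
  [-6*t*exp(-4*t) + exp(-4*t), 9*t*exp(-4*t)]
  [-4*t*exp(-4*t), 6*t*exp(-4*t) + exp(-4*t)]

Strategy: write A = P · J · P⁻¹ where J is a Jordan canonical form, so e^{tA} = P · e^{tJ} · P⁻¹, and e^{tJ} can be computed block-by-block.

A has Jordan form
J =
  [-4,  1]
  [ 0, -4]
(up to reordering of blocks).

Per-block formulas:
  For a 2×2 Jordan block J_2(-4): exp(t · J_2(-4)) = e^(-4t)·(I + t·N), where N is the 2×2 nilpotent shift.

After assembling e^{tJ} and conjugating by P, we get:

e^{tA} =
  [-6*t*exp(-4*t) + exp(-4*t), 9*t*exp(-4*t)]
  [-4*t*exp(-4*t), 6*t*exp(-4*t) + exp(-4*t)]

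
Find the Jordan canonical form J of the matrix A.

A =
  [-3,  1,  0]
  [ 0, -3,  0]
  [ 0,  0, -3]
J_2(-3) ⊕ J_1(-3)

The characteristic polynomial is
  det(x·I − A) = x^3 + 9*x^2 + 27*x + 27 = (x + 3)^3

Eigenvalues and multiplicities (the geometric multiplicity of λ is n − rank(A − λI), which equals the number of Jordan blocks for λ):
  λ = -3: algebraic multiplicity = 3, geometric multiplicity = 2

Determining the block sizes for each eigenvalue:
  λ = -3: 2 blocks summing to 3 forces exactly one block of size 2 and the rest size 1 → block sizes [2, 1]

Assembling the blocks gives a Jordan form
J =
  [-3,  1,  0]
  [ 0, -3,  0]
  [ 0,  0, -3]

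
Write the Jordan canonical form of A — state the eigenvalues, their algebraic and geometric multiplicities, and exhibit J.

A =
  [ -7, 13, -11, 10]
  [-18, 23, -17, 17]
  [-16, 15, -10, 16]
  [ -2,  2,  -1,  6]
J_1(-3) ⊕ J_3(5)

The characteristic polynomial is
  det(x·I − A) = x^4 - 12*x^3 + 30*x^2 + 100*x - 375 = (x - 5)^3*(x + 3)

Eigenvalues and multiplicities (the geometric multiplicity of λ is n − rank(A − λI), which equals the number of Jordan blocks for λ):
  λ = -3: algebraic multiplicity = 1, geometric multiplicity = 1
  λ = 5: algebraic multiplicity = 3, geometric multiplicity = 1

Determining the block sizes for each eigenvalue:
  λ = -3: one block (gm = 1), so the single block has size am = 1 → block sizes [1]
  λ = 5: one block (gm = 1), so the single block has size am = 3 → block sizes [3]

Assembling the blocks gives a Jordan form
J =
  [-3, 0, 0, 0]
  [ 0, 5, 1, 0]
  [ 0, 0, 5, 1]
  [ 0, 0, 0, 5]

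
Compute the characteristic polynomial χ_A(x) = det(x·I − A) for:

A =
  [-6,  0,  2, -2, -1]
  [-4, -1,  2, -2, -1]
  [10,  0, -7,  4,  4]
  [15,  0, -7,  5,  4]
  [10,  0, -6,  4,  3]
x^5 + 6*x^4 + 14*x^3 + 16*x^2 + 9*x + 2

Expanding det(x·I − A) (e.g. by cofactor expansion or by noting that A is similar to its Jordan form J, which has the same characteristic polynomial as A) gives
  χ_A(x) = x^5 + 6*x^4 + 14*x^3 + 16*x^2 + 9*x + 2
which factors as (x + 1)^4*(x + 2). The eigenvalues (with algebraic multiplicities) are λ = -2 with multiplicity 1, λ = -1 with multiplicity 4.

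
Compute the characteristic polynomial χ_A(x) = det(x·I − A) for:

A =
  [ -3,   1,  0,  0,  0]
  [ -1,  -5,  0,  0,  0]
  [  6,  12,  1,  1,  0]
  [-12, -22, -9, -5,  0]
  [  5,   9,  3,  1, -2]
x^5 + 14*x^4 + 76*x^3 + 200*x^2 + 256*x + 128

Expanding det(x·I − A) (e.g. by cofactor expansion or by noting that A is similar to its Jordan form J, which has the same characteristic polynomial as A) gives
  χ_A(x) = x^5 + 14*x^4 + 76*x^3 + 200*x^2 + 256*x + 128
which factors as (x + 2)^3*(x + 4)^2. The eigenvalues (with algebraic multiplicities) are λ = -4 with multiplicity 2, λ = -2 with multiplicity 3.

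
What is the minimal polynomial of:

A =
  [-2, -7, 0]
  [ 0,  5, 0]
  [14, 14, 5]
x^2 - 3*x - 10

The characteristic polynomial is χ_A(x) = (x - 5)^2*(x + 2), so the eigenvalues are known. The minimal polynomial is
  m_A(x) = Π_λ (x − λ)^{k_λ}
where k_λ is the size of the *largest* Jordan block for λ (equivalently, the smallest k with (A − λI)^k v = 0 for every generalised eigenvector v of λ).

  λ = -2: largest Jordan block has size 1, contributing (x + 2)
  λ = 5: largest Jordan block has size 1, contributing (x − 5)

So m_A(x) = (x - 5)*(x + 2) = x^2 - 3*x - 10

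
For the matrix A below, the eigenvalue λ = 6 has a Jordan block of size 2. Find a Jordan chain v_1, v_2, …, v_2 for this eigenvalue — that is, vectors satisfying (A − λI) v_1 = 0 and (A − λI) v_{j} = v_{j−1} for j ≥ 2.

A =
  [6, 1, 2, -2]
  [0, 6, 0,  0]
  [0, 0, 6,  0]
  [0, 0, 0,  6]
A Jordan chain for λ = 6 of length 2:
v_1 = (1, 0, 0, 0)ᵀ
v_2 = (0, 1, 0, 0)ᵀ

Let N = A − (6)·I. We want v_2 with N^2 v_2 = 0 but N^1 v_2 ≠ 0; then v_{j-1} := N · v_j for j = 2, …, 2.

Pick v_2 = (0, 1, 0, 0)ᵀ.
Then v_1 = N · v_2 = (1, 0, 0, 0)ᵀ.

Sanity check: (A − (6)·I) v_1 = (0, 0, 0, 0)ᵀ = 0. ✓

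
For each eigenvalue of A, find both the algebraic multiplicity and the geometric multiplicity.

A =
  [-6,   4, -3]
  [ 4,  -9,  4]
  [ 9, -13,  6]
λ = -3: alg = 3, geom = 1

Step 1 — factor the characteristic polynomial to read off the algebraic multiplicities:
  χ_A(x) = (x + 3)^3

Step 2 — compute geometric multiplicities via the rank-nullity identity g(λ) = n − rank(A − λI):
  rank(A − (-3)·I) = 2, so dim ker(A − (-3)·I) = n − 2 = 1

Summary:
  λ = -3: algebraic multiplicity = 3, geometric multiplicity = 1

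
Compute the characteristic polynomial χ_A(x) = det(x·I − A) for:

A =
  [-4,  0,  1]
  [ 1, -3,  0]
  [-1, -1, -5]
x^3 + 12*x^2 + 48*x + 64

Expanding det(x·I − A) (e.g. by cofactor expansion or by noting that A is similar to its Jordan form J, which has the same characteristic polynomial as A) gives
  χ_A(x) = x^3 + 12*x^2 + 48*x + 64
which factors as (x + 4)^3. The eigenvalues (with algebraic multiplicities) are λ = -4 with multiplicity 3.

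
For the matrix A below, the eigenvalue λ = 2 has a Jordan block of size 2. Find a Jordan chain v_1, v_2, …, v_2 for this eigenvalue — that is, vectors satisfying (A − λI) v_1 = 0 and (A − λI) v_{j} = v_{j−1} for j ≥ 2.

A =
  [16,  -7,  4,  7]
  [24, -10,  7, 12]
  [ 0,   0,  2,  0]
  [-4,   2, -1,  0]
A Jordan chain for λ = 2 of length 2:
v_1 = (14, 24, 0, -4)ᵀ
v_2 = (1, 0, 0, 0)ᵀ

Let N = A − (2)·I. We want v_2 with N^2 v_2 = 0 but N^1 v_2 ≠ 0; then v_{j-1} := N · v_j for j = 2, …, 2.

Pick v_2 = (1, 0, 0, 0)ᵀ.
Then v_1 = N · v_2 = (14, 24, 0, -4)ᵀ.

Sanity check: (A − (2)·I) v_1 = (0, 0, 0, 0)ᵀ = 0. ✓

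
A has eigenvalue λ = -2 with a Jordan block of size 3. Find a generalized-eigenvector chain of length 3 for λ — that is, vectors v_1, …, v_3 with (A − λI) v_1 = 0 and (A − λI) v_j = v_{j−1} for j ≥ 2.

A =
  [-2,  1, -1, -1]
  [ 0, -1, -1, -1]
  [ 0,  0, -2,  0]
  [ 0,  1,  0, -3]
A Jordan chain for λ = -2 of length 3:
v_1 = (-1, -1, 0, -1)ᵀ
v_2 = (-1, -1, 0, 0)ᵀ
v_3 = (0, 0, 1, 0)ᵀ

Let N = A − (-2)·I. We want v_3 with N^3 v_3 = 0 but N^2 v_3 ≠ 0; then v_{j-1} := N · v_j for j = 3, …, 2.

Pick v_3 = (0, 0, 1, 0)ᵀ.
Then v_2 = N · v_3 = (-1, -1, 0, 0)ᵀ.
Then v_1 = N · v_2 = (-1, -1, 0, -1)ᵀ.

Sanity check: (A − (-2)·I) v_1 = (0, 0, 0, 0)ᵀ = 0. ✓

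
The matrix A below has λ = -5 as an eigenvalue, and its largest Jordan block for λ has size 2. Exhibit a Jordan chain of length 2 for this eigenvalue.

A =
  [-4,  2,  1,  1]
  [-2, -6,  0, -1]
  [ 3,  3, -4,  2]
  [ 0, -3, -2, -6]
A Jordan chain for λ = -5 of length 2:
v_1 = (1, -2, 3, 0)ᵀ
v_2 = (1, 0, 0, 0)ᵀ

Let N = A − (-5)·I. We want v_2 with N^2 v_2 = 0 but N^1 v_2 ≠ 0; then v_{j-1} := N · v_j for j = 2, …, 2.

Pick v_2 = (1, 0, 0, 0)ᵀ.
Then v_1 = N · v_2 = (1, -2, 3, 0)ᵀ.

Sanity check: (A − (-5)·I) v_1 = (0, 0, 0, 0)ᵀ = 0. ✓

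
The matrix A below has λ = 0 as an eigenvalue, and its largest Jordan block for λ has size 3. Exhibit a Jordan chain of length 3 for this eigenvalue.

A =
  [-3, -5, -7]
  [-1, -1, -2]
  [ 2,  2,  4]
A Jordan chain for λ = 0 of length 3:
v_1 = (6, 2, -4)ᵀ
v_2 = (-5, -1, 2)ᵀ
v_3 = (0, 1, 0)ᵀ

Let N = A − (0)·I. We want v_3 with N^3 v_3 = 0 but N^2 v_3 ≠ 0; then v_{j-1} := N · v_j for j = 3, …, 2.

Pick v_3 = (0, 1, 0)ᵀ.
Then v_2 = N · v_3 = (-5, -1, 2)ᵀ.
Then v_1 = N · v_2 = (6, 2, -4)ᵀ.

Sanity check: (A − (0)·I) v_1 = (0, 0, 0)ᵀ = 0. ✓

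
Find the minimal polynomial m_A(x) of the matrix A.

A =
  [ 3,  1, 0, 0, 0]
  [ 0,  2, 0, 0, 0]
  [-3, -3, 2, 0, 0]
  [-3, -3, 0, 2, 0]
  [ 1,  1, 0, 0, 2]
x^2 - 5*x + 6

The characteristic polynomial is χ_A(x) = (x - 3)*(x - 2)^4, so the eigenvalues are known. The minimal polynomial is
  m_A(x) = Π_λ (x − λ)^{k_λ}
where k_λ is the size of the *largest* Jordan block for λ (equivalently, the smallest k with (A − λI)^k v = 0 for every generalised eigenvector v of λ).

  λ = 2: largest Jordan block has size 1, contributing (x − 2)
  λ = 3: largest Jordan block has size 1, contributing (x − 3)

So m_A(x) = (x - 3)*(x - 2) = x^2 - 5*x + 6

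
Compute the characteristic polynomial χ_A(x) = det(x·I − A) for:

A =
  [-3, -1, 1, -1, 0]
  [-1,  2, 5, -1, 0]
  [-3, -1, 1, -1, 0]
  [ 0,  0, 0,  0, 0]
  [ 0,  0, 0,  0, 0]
x^5

Expanding det(x·I − A) (e.g. by cofactor expansion or by noting that A is similar to its Jordan form J, which has the same characteristic polynomial as A) gives
  χ_A(x) = x^5
which factors as x^5. The eigenvalues (with algebraic multiplicities) are λ = 0 with multiplicity 5.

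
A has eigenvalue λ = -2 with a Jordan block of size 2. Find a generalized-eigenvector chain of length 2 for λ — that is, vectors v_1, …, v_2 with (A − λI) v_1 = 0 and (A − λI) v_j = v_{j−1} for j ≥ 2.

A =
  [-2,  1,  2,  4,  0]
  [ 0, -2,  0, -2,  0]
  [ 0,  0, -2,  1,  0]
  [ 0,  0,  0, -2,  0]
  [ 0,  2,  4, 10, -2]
A Jordan chain for λ = -2 of length 2:
v_1 = (1, 0, 0, 0, 2)ᵀ
v_2 = (0, 1, 0, 0, 0)ᵀ

Let N = A − (-2)·I. We want v_2 with N^2 v_2 = 0 but N^1 v_2 ≠ 0; then v_{j-1} := N · v_j for j = 2, …, 2.

Pick v_2 = (0, 1, 0, 0, 0)ᵀ.
Then v_1 = N · v_2 = (1, 0, 0, 0, 2)ᵀ.

Sanity check: (A − (-2)·I) v_1 = (0, 0, 0, 0, 0)ᵀ = 0. ✓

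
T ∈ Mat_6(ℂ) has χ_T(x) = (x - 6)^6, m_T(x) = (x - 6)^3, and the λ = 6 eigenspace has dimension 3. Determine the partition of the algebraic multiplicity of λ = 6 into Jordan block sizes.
Block sizes for λ = 6: [3, 2, 1]

Step 1 — from the characteristic polynomial, algebraic multiplicity of λ = 6 is 6. From dim ker(T − (6)·I) = 3, there are exactly 3 Jordan blocks for λ = 6.
Step 2 — from the minimal polynomial, the factor (x − 6)^3 tells us the largest block for λ = 6 has size 3.
Step 3 — with total size 6, 3 blocks, and largest block 3, the block sizes (in nonincreasing order) are [3, 2, 1].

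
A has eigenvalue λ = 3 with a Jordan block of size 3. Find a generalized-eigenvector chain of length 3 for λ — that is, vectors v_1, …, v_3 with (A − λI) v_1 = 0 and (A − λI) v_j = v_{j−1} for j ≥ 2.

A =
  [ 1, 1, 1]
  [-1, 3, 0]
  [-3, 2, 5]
A Jordan chain for λ = 3 of length 3:
v_1 = (0, 2, -2)ᵀ
v_2 = (-2, -1, -3)ᵀ
v_3 = (1, 0, 0)ᵀ

Let N = A − (3)·I. We want v_3 with N^3 v_3 = 0 but N^2 v_3 ≠ 0; then v_{j-1} := N · v_j for j = 3, …, 2.

Pick v_3 = (1, 0, 0)ᵀ.
Then v_2 = N · v_3 = (-2, -1, -3)ᵀ.
Then v_1 = N · v_2 = (0, 2, -2)ᵀ.

Sanity check: (A − (3)·I) v_1 = (0, 0, 0)ᵀ = 0. ✓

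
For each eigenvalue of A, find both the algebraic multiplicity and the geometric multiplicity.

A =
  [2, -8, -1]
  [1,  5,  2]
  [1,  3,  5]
λ = 4: alg = 3, geom = 1

Step 1 — factor the characteristic polynomial to read off the algebraic multiplicities:
  χ_A(x) = (x - 4)^3

Step 2 — compute geometric multiplicities via the rank-nullity identity g(λ) = n − rank(A − λI):
  rank(A − (4)·I) = 2, so dim ker(A − (4)·I) = n − 2 = 1

Summary:
  λ = 4: algebraic multiplicity = 3, geometric multiplicity = 1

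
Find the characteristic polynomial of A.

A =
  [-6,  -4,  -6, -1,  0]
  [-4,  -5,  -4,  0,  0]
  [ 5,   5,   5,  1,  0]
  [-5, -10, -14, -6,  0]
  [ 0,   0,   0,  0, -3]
x^5 + 15*x^4 + 90*x^3 + 270*x^2 + 405*x + 243

Expanding det(x·I − A) (e.g. by cofactor expansion or by noting that A is similar to its Jordan form J, which has the same characteristic polynomial as A) gives
  χ_A(x) = x^5 + 15*x^4 + 90*x^3 + 270*x^2 + 405*x + 243
which factors as (x + 3)^5. The eigenvalues (with algebraic multiplicities) are λ = -3 with multiplicity 5.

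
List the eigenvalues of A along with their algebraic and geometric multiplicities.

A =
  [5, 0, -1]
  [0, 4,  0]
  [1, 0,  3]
λ = 4: alg = 3, geom = 2

Step 1 — factor the characteristic polynomial to read off the algebraic multiplicities:
  χ_A(x) = (x - 4)^3

Step 2 — compute geometric multiplicities via the rank-nullity identity g(λ) = n − rank(A − λI):
  rank(A − (4)·I) = 1, so dim ker(A − (4)·I) = n − 1 = 2

Summary:
  λ = 4: algebraic multiplicity = 3, geometric multiplicity = 2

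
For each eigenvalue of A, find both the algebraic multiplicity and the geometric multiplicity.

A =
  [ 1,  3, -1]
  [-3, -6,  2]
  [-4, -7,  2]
λ = -1: alg = 3, geom = 1

Step 1 — factor the characteristic polynomial to read off the algebraic multiplicities:
  χ_A(x) = (x + 1)^3

Step 2 — compute geometric multiplicities via the rank-nullity identity g(λ) = n − rank(A − λI):
  rank(A − (-1)·I) = 2, so dim ker(A − (-1)·I) = n − 2 = 1

Summary:
  λ = -1: algebraic multiplicity = 3, geometric multiplicity = 1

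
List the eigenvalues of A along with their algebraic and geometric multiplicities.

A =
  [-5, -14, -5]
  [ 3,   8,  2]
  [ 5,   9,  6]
λ = 3: alg = 3, geom = 1

Step 1 — factor the characteristic polynomial to read off the algebraic multiplicities:
  χ_A(x) = (x - 3)^3

Step 2 — compute geometric multiplicities via the rank-nullity identity g(λ) = n − rank(A − λI):
  rank(A − (3)·I) = 2, so dim ker(A − (3)·I) = n − 2 = 1

Summary:
  λ = 3: algebraic multiplicity = 3, geometric multiplicity = 1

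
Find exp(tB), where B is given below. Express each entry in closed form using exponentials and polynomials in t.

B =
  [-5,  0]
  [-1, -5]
e^{tB} =
  [exp(-5*t), 0]
  [-t*exp(-5*t), exp(-5*t)]

Strategy: write B = P · J · P⁻¹ where J is a Jordan canonical form, so e^{tB} = P · e^{tJ} · P⁻¹, and e^{tJ} can be computed block-by-block.

B has Jordan form
J =
  [-5,  1]
  [ 0, -5]
(up to reordering of blocks).

Per-block formulas:
  For a 2×2 Jordan block J_2(-5): exp(t · J_2(-5)) = e^(-5t)·(I + t·N), where N is the 2×2 nilpotent shift.

After assembling e^{tJ} and conjugating by P, we get:

e^{tB} =
  [exp(-5*t), 0]
  [-t*exp(-5*t), exp(-5*t)]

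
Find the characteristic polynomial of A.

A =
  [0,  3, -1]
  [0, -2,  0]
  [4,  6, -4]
x^3 + 6*x^2 + 12*x + 8

Expanding det(x·I − A) (e.g. by cofactor expansion or by noting that A is similar to its Jordan form J, which has the same characteristic polynomial as A) gives
  χ_A(x) = x^3 + 6*x^2 + 12*x + 8
which factors as (x + 2)^3. The eigenvalues (with algebraic multiplicities) are λ = -2 with multiplicity 3.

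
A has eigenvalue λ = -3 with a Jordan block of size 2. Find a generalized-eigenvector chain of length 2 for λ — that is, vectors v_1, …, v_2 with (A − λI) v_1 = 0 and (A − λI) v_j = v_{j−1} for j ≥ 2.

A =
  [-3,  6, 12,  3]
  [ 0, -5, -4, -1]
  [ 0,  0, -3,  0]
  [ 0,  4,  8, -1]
A Jordan chain for λ = -3 of length 2:
v_1 = (6, -2, 0, 4)ᵀ
v_2 = (0, 1, 0, 0)ᵀ

Let N = A − (-3)·I. We want v_2 with N^2 v_2 = 0 but N^1 v_2 ≠ 0; then v_{j-1} := N · v_j for j = 2, …, 2.

Pick v_2 = (0, 1, 0, 0)ᵀ.
Then v_1 = N · v_2 = (6, -2, 0, 4)ᵀ.

Sanity check: (A − (-3)·I) v_1 = (0, 0, 0, 0)ᵀ = 0. ✓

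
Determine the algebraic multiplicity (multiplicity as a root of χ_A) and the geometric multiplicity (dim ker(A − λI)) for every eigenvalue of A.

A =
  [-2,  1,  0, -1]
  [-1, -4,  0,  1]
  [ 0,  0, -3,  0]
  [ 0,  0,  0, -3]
λ = -3: alg = 4, geom = 3

Step 1 — factor the characteristic polynomial to read off the algebraic multiplicities:
  χ_A(x) = (x + 3)^4

Step 2 — compute geometric multiplicities via the rank-nullity identity g(λ) = n − rank(A − λI):
  rank(A − (-3)·I) = 1, so dim ker(A − (-3)·I) = n − 1 = 3

Summary:
  λ = -3: algebraic multiplicity = 4, geometric multiplicity = 3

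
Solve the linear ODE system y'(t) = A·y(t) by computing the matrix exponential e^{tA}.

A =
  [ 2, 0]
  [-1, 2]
e^{tA} =
  [exp(2*t), 0]
  [-t*exp(2*t), exp(2*t)]

Strategy: write A = P · J · P⁻¹ where J is a Jordan canonical form, so e^{tA} = P · e^{tJ} · P⁻¹, and e^{tJ} can be computed block-by-block.

A has Jordan form
J =
  [2, 1]
  [0, 2]
(up to reordering of blocks).

Per-block formulas:
  For a 2×2 Jordan block J_2(2): exp(t · J_2(2)) = e^(2t)·(I + t·N), where N is the 2×2 nilpotent shift.

After assembling e^{tJ} and conjugating by P, we get:

e^{tA} =
  [exp(2*t), 0]
  [-t*exp(2*t), exp(2*t)]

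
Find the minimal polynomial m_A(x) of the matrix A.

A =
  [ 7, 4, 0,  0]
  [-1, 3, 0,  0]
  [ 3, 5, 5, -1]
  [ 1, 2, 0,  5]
x^2 - 10*x + 25

The characteristic polynomial is χ_A(x) = (x - 5)^4, so the eigenvalues are known. The minimal polynomial is
  m_A(x) = Π_λ (x − λ)^{k_λ}
where k_λ is the size of the *largest* Jordan block for λ (equivalently, the smallest k with (A − λI)^k v = 0 for every generalised eigenvector v of λ).

  λ = 5: largest Jordan block has size 2, contributing (x − 5)^2

So m_A(x) = (x - 5)^2 = x^2 - 10*x + 25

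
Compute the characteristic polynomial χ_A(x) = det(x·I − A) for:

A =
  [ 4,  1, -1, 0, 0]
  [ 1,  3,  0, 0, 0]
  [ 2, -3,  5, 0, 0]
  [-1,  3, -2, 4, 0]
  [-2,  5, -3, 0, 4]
x^5 - 20*x^4 + 160*x^3 - 640*x^2 + 1280*x - 1024

Expanding det(x·I − A) (e.g. by cofactor expansion or by noting that A is similar to its Jordan form J, which has the same characteristic polynomial as A) gives
  χ_A(x) = x^5 - 20*x^4 + 160*x^3 - 640*x^2 + 1280*x - 1024
which factors as (x - 4)^5. The eigenvalues (with algebraic multiplicities) are λ = 4 with multiplicity 5.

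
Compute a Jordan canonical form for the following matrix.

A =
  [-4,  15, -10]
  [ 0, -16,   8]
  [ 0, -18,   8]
J_2(-4) ⊕ J_1(-4)

The characteristic polynomial is
  det(x·I − A) = x^3 + 12*x^2 + 48*x + 64 = (x + 4)^3

Eigenvalues and multiplicities (the geometric multiplicity of λ is n − rank(A − λI), which equals the number of Jordan blocks for λ):
  λ = -4: algebraic multiplicity = 3, geometric multiplicity = 2

Determining the block sizes for each eigenvalue:
  λ = -4: 2 blocks summing to 3 forces exactly one block of size 2 and the rest size 1 → block sizes [2, 1]

Assembling the blocks gives a Jordan form
J =
  [-4,  1,  0]
  [ 0, -4,  0]
  [ 0,  0, -4]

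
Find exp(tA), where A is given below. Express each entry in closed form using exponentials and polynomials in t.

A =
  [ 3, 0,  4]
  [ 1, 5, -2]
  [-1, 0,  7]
e^{tA} =
  [-2*t*exp(5*t) + exp(5*t), 0, 4*t*exp(5*t)]
  [t*exp(5*t), exp(5*t), -2*t*exp(5*t)]
  [-t*exp(5*t), 0, 2*t*exp(5*t) + exp(5*t)]

Strategy: write A = P · J · P⁻¹ where J is a Jordan canonical form, so e^{tA} = P · e^{tJ} · P⁻¹, and e^{tJ} can be computed block-by-block.

A has Jordan form
J =
  [5, 1, 0]
  [0, 5, 0]
  [0, 0, 5]
(up to reordering of blocks).

Per-block formulas:
  For a 2×2 Jordan block J_2(5): exp(t · J_2(5)) = e^(5t)·(I + t·N), where N is the 2×2 nilpotent shift.
  For a 1×1 block at λ = 5: exp(t · [5]) = [e^(5t)].

After assembling e^{tJ} and conjugating by P, we get:

e^{tA} =
  [-2*t*exp(5*t) + exp(5*t), 0, 4*t*exp(5*t)]
  [t*exp(5*t), exp(5*t), -2*t*exp(5*t)]
  [-t*exp(5*t), 0, 2*t*exp(5*t) + exp(5*t)]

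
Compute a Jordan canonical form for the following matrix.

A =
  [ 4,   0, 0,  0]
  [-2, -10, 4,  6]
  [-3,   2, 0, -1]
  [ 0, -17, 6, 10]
J_3(0) ⊕ J_1(4)

The characteristic polynomial is
  det(x·I − A) = x^4 - 4*x^3 = x^3*(x - 4)

Eigenvalues and multiplicities (the geometric multiplicity of λ is n − rank(A − λI), which equals the number of Jordan blocks for λ):
  λ = 0: algebraic multiplicity = 3, geometric multiplicity = 1
  λ = 4: algebraic multiplicity = 1, geometric multiplicity = 1

Determining the block sizes for each eigenvalue:
  λ = 0: one block (gm = 1), so the single block has size am = 3 → block sizes [3]
  λ = 4: one block (gm = 1), so the single block has size am = 1 → block sizes [1]

Assembling the blocks gives a Jordan form
J =
  [0, 1, 0, 0]
  [0, 0, 1, 0]
  [0, 0, 0, 0]
  [0, 0, 0, 4]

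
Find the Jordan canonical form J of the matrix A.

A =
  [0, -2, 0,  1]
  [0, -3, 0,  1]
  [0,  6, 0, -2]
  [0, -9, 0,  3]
J_3(0) ⊕ J_1(0)

The characteristic polynomial is
  det(x·I − A) = x^4

Eigenvalues and multiplicities (the geometric multiplicity of λ is n − rank(A − λI), which equals the number of Jordan blocks for λ):
  λ = 0: algebraic multiplicity = 4, geometric multiplicity = 2

Determining the block sizes for each eigenvalue:
  λ = 0: with am = 4 and gm = 2, the partition is not yet determined (e.g. several partitions of 4 into 2 parts exist). Let N = A − (0)·I. Computing rank(N^1) = 2, rank(N^2) = 1, rank(N^3) = 0; the number of blocks of size ≥ j is rank(N^{j−1}) − rank(N^j), giving [2, 1, 1]. So we have 1 block(s) of size 3, 1 block(s) of size 1 → block sizes [3, 1]

Assembling the blocks gives a Jordan form
J =
  [0, 1, 0, 0]
  [0, 0, 1, 0]
  [0, 0, 0, 0]
  [0, 0, 0, 0]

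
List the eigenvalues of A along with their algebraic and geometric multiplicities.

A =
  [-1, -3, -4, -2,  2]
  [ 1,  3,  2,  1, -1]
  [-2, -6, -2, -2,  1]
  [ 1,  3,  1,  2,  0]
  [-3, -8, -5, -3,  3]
λ = 1: alg = 5, geom = 2

Step 1 — factor the characteristic polynomial to read off the algebraic multiplicities:
  χ_A(x) = (x - 1)^5

Step 2 — compute geometric multiplicities via the rank-nullity identity g(λ) = n − rank(A − λI):
  rank(A − (1)·I) = 3, so dim ker(A − (1)·I) = n − 3 = 2

Summary:
  λ = 1: algebraic multiplicity = 5, geometric multiplicity = 2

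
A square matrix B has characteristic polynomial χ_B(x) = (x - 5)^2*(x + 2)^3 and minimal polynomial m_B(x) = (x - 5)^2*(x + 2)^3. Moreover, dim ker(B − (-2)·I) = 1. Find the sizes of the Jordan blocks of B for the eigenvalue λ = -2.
Block sizes for λ = -2: [3]

Step 1 — from the characteristic polynomial, algebraic multiplicity of λ = -2 is 3. From dim ker(B − (-2)·I) = 1, there are exactly 1 Jordan blocks for λ = -2.
Step 2 — from the minimal polynomial, the factor (x + 2)^3 tells us the largest block for λ = -2 has size 3.
Step 3 — with total size 3, 1 blocks, and largest block 3, the block sizes (in nonincreasing order) are [3].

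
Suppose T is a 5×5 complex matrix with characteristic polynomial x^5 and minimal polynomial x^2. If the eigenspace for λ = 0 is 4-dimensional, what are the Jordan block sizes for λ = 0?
Block sizes for λ = 0: [2, 1, 1, 1]

Step 1 — from the characteristic polynomial, algebraic multiplicity of λ = 0 is 5. From dim ker(T − (0)·I) = 4, there are exactly 4 Jordan blocks for λ = 0.
Step 2 — from the minimal polynomial, the factor (x − 0)^2 tells us the largest block for λ = 0 has size 2.
Step 3 — with total size 5, 4 blocks, and largest block 2, the block sizes (in nonincreasing order) are [2, 1, 1, 1].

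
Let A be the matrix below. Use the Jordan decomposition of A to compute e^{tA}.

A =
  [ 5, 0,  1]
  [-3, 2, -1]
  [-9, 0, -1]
e^{tA} =
  [3*t*exp(2*t) + exp(2*t), 0, t*exp(2*t)]
  [-3*t*exp(2*t), exp(2*t), -t*exp(2*t)]
  [-9*t*exp(2*t), 0, -3*t*exp(2*t) + exp(2*t)]

Strategy: write A = P · J · P⁻¹ where J is a Jordan canonical form, so e^{tA} = P · e^{tJ} · P⁻¹, and e^{tJ} can be computed block-by-block.

A has Jordan form
J =
  [2, 1, 0]
  [0, 2, 0]
  [0, 0, 2]
(up to reordering of blocks).

Per-block formulas:
  For a 2×2 Jordan block J_2(2): exp(t · J_2(2)) = e^(2t)·(I + t·N), where N is the 2×2 nilpotent shift.
  For a 1×1 block at λ = 2: exp(t · [2]) = [e^(2t)].

After assembling e^{tJ} and conjugating by P, we get:

e^{tA} =
  [3*t*exp(2*t) + exp(2*t), 0, t*exp(2*t)]
  [-3*t*exp(2*t), exp(2*t), -t*exp(2*t)]
  [-9*t*exp(2*t), 0, -3*t*exp(2*t) + exp(2*t)]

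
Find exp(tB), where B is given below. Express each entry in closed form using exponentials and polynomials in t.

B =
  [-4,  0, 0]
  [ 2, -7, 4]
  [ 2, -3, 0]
e^{tB} =
  [exp(-4*t), 0, 0]
  [2*exp(-3*t) - 2*exp(-4*t), -3*exp(-3*t) + 4*exp(-4*t), 4*exp(-3*t) - 4*exp(-4*t)]
  [2*exp(-3*t) - 2*exp(-4*t), -3*exp(-3*t) + 3*exp(-4*t), 4*exp(-3*t) - 3*exp(-4*t)]

Strategy: write B = P · J · P⁻¹ where J is a Jordan canonical form, so e^{tB} = P · e^{tJ} · P⁻¹, and e^{tJ} can be computed block-by-block.

B has Jordan form
J =
  [-4,  0,  0]
  [ 0, -4,  0]
  [ 0,  0, -3]
(up to reordering of blocks).

Per-block formulas:
  For a 1×1 block at λ = -4: exp(t · [-4]) = [e^(-4t)].
  For a 1×1 block at λ = -3: exp(t · [-3]) = [e^(-3t)].

After assembling e^{tJ} and conjugating by P, we get:

e^{tB} =
  [exp(-4*t), 0, 0]
  [2*exp(-3*t) - 2*exp(-4*t), -3*exp(-3*t) + 4*exp(-4*t), 4*exp(-3*t) - 4*exp(-4*t)]
  [2*exp(-3*t) - 2*exp(-4*t), -3*exp(-3*t) + 3*exp(-4*t), 4*exp(-3*t) - 3*exp(-4*t)]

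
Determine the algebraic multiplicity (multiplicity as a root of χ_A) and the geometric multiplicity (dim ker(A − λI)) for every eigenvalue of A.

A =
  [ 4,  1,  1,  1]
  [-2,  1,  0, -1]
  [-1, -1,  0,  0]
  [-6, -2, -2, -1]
λ = 1: alg = 4, geom = 2

Step 1 — factor the characteristic polynomial to read off the algebraic multiplicities:
  χ_A(x) = (x - 1)^4

Step 2 — compute geometric multiplicities via the rank-nullity identity g(λ) = n − rank(A − λI):
  rank(A − (1)·I) = 2, so dim ker(A − (1)·I) = n − 2 = 2

Summary:
  λ = 1: algebraic multiplicity = 4, geometric multiplicity = 2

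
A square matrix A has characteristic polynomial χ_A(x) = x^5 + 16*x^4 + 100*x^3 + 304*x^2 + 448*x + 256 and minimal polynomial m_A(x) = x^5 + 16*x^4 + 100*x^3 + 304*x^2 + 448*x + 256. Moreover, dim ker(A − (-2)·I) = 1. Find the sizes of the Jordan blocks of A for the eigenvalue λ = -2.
Block sizes for λ = -2: [2]

Step 1 — from the characteristic polynomial, algebraic multiplicity of λ = -2 is 2. From dim ker(A − (-2)·I) = 1, there are exactly 1 Jordan blocks for λ = -2.
Step 2 — from the minimal polynomial, the factor (x + 2)^2 tells us the largest block for λ = -2 has size 2.
Step 3 — with total size 2, 1 blocks, and largest block 2, the block sizes (in nonincreasing order) are [2].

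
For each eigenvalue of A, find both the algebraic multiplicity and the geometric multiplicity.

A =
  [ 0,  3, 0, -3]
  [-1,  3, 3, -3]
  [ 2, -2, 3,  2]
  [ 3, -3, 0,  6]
λ = 3: alg = 4, geom = 2

Step 1 — factor the characteristic polynomial to read off the algebraic multiplicities:
  χ_A(x) = (x - 3)^4

Step 2 — compute geometric multiplicities via the rank-nullity identity g(λ) = n − rank(A − λI):
  rank(A − (3)·I) = 2, so dim ker(A − (3)·I) = n − 2 = 2

Summary:
  λ = 3: algebraic multiplicity = 4, geometric multiplicity = 2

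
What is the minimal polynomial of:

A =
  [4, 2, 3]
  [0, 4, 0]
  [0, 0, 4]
x^2 - 8*x + 16

The characteristic polynomial is χ_A(x) = (x - 4)^3, so the eigenvalues are known. The minimal polynomial is
  m_A(x) = Π_λ (x − λ)^{k_λ}
where k_λ is the size of the *largest* Jordan block for λ (equivalently, the smallest k with (A − λI)^k v = 0 for every generalised eigenvector v of λ).

  λ = 4: largest Jordan block has size 2, contributing (x − 4)^2

So m_A(x) = (x - 4)^2 = x^2 - 8*x + 16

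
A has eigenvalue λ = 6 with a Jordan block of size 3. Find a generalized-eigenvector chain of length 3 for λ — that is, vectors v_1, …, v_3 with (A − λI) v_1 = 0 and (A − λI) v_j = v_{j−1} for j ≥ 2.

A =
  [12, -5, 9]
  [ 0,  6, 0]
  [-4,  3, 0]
A Jordan chain for λ = 6 of length 3:
v_1 = (-3, 0, 2)ᵀ
v_2 = (-5, 0, 3)ᵀ
v_3 = (0, 1, 0)ᵀ

Let N = A − (6)·I. We want v_3 with N^3 v_3 = 0 but N^2 v_3 ≠ 0; then v_{j-1} := N · v_j for j = 3, …, 2.

Pick v_3 = (0, 1, 0)ᵀ.
Then v_2 = N · v_3 = (-5, 0, 3)ᵀ.
Then v_1 = N · v_2 = (-3, 0, 2)ᵀ.

Sanity check: (A − (6)·I) v_1 = (0, 0, 0)ᵀ = 0. ✓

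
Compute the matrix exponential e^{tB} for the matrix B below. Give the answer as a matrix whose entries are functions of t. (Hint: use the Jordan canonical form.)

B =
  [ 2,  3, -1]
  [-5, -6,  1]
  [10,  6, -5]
e^{tB} =
  [5*t*exp(-3*t) + exp(-3*t), 3*t*exp(-3*t), -t*exp(-3*t)]
  [-5*t*exp(-3*t), -3*t*exp(-3*t) + exp(-3*t), t*exp(-3*t)]
  [10*t*exp(-3*t), 6*t*exp(-3*t), -2*t*exp(-3*t) + exp(-3*t)]

Strategy: write B = P · J · P⁻¹ where J is a Jordan canonical form, so e^{tB} = P · e^{tJ} · P⁻¹, and e^{tJ} can be computed block-by-block.

B has Jordan form
J =
  [-3,  1,  0]
  [ 0, -3,  0]
  [ 0,  0, -3]
(up to reordering of blocks).

Per-block formulas:
  For a 2×2 Jordan block J_2(-3): exp(t · J_2(-3)) = e^(-3t)·(I + t·N), where N is the 2×2 nilpotent shift.
  For a 1×1 block at λ = -3: exp(t · [-3]) = [e^(-3t)].

After assembling e^{tJ} and conjugating by P, we get:

e^{tB} =
  [5*t*exp(-3*t) + exp(-3*t), 3*t*exp(-3*t), -t*exp(-3*t)]
  [-5*t*exp(-3*t), -3*t*exp(-3*t) + exp(-3*t), t*exp(-3*t)]
  [10*t*exp(-3*t), 6*t*exp(-3*t), -2*t*exp(-3*t) + exp(-3*t)]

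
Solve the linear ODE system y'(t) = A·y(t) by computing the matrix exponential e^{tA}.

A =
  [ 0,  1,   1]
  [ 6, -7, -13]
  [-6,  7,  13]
e^{tA} =
  [1, t, t]
  [exp(6*t) - 1, -t - exp(6*t) + 2, -t - 2*exp(6*t) + 2]
  [1 - exp(6*t), t + exp(6*t) - 1, t + 2*exp(6*t) - 1]

Strategy: write A = P · J · P⁻¹ where J is a Jordan canonical form, so e^{tA} = P · e^{tJ} · P⁻¹, and e^{tJ} can be computed block-by-block.

A has Jordan form
J =
  [0, 1, 0]
  [0, 0, 0]
  [0, 0, 6]
(up to reordering of blocks).

Per-block formulas:
  For a 1×1 block at λ = 6: exp(t · [6]) = [e^(6t)].
  For a 2×2 Jordan block J_2(0): exp(t · J_2(0)) = e^(0t)·(I + t·N), where N is the 2×2 nilpotent shift.

After assembling e^{tJ} and conjugating by P, we get:

e^{tA} =
  [1, t, t]
  [exp(6*t) - 1, -t - exp(6*t) + 2, -t - 2*exp(6*t) + 2]
  [1 - exp(6*t), t + exp(6*t) - 1, t + 2*exp(6*t) - 1]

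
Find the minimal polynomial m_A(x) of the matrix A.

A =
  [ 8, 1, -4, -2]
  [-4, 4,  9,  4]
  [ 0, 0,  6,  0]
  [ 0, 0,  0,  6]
x^3 - 18*x^2 + 108*x - 216

The characteristic polynomial is χ_A(x) = (x - 6)^4, so the eigenvalues are known. The minimal polynomial is
  m_A(x) = Π_λ (x − λ)^{k_λ}
where k_λ is the size of the *largest* Jordan block for λ (equivalently, the smallest k with (A − λI)^k v = 0 for every generalised eigenvector v of λ).

  λ = 6: largest Jordan block has size 3, contributing (x − 6)^3

So m_A(x) = (x - 6)^3 = x^3 - 18*x^2 + 108*x - 216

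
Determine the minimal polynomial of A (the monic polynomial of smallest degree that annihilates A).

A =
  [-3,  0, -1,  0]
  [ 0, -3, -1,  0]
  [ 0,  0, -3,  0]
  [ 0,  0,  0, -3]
x^2 + 6*x + 9

The characteristic polynomial is χ_A(x) = (x + 3)^4, so the eigenvalues are known. The minimal polynomial is
  m_A(x) = Π_λ (x − λ)^{k_λ}
where k_λ is the size of the *largest* Jordan block for λ (equivalently, the smallest k with (A − λI)^k v = 0 for every generalised eigenvector v of λ).

  λ = -3: largest Jordan block has size 2, contributing (x + 3)^2

So m_A(x) = (x + 3)^2 = x^2 + 6*x + 9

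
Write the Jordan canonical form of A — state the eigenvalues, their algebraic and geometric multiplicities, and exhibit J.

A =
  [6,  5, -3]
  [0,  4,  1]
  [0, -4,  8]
J_3(6)

The characteristic polynomial is
  det(x·I − A) = x^3 - 18*x^2 + 108*x - 216 = (x - 6)^3

Eigenvalues and multiplicities (the geometric multiplicity of λ is n − rank(A − λI), which equals the number of Jordan blocks for λ):
  λ = 6: algebraic multiplicity = 3, geometric multiplicity = 1

Determining the block sizes for each eigenvalue:
  λ = 6: one block (gm = 1), so the single block has size am = 3 → block sizes [3]

Assembling the blocks gives a Jordan form
J =
  [6, 1, 0]
  [0, 6, 1]
  [0, 0, 6]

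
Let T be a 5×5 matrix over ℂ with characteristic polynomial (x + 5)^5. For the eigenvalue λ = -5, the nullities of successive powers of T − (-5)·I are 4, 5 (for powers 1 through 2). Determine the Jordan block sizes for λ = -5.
Block sizes for λ = -5: [2, 1, 1, 1]

From the dimensions of kernels of powers, the number of Jordan blocks of size at least j is d_j − d_{j−1} where d_j = dim ker(N^j) (with d_0 = 0). Computing the differences gives [4, 1].
The number of blocks of size exactly k is (#blocks of size ≥ k) − (#blocks of size ≥ k + 1), so the partition is: 3 block(s) of size 1, 1 block(s) of size 2.
In nonincreasing order the block sizes are [2, 1, 1, 1].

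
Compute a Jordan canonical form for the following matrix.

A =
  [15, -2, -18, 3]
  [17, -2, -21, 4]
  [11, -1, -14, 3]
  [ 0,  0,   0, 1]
J_2(-1) ⊕ J_2(1)

The characteristic polynomial is
  det(x·I − A) = x^4 - 2*x^2 + 1 = (x - 1)^2*(x + 1)^2

Eigenvalues and multiplicities (the geometric multiplicity of λ is n − rank(A − λI), which equals the number of Jordan blocks for λ):
  λ = -1: algebraic multiplicity = 2, geometric multiplicity = 1
  λ = 1: algebraic multiplicity = 2, geometric multiplicity = 1

Determining the block sizes for each eigenvalue:
  λ = -1: one block (gm = 1), so the single block has size am = 2 → block sizes [2]
  λ = 1: one block (gm = 1), so the single block has size am = 2 → block sizes [2]

Assembling the blocks gives a Jordan form
J =
  [-1,  1, 0, 0]
  [ 0, -1, 0, 0]
  [ 0,  0, 1, 1]
  [ 0,  0, 0, 1]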